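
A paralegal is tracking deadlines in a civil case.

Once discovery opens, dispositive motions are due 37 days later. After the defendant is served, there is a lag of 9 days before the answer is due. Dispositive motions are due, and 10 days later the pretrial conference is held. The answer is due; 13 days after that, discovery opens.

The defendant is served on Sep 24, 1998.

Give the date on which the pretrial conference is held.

The defendant is served: Sep 24, 1998.
The answer is due: Sep 24, 1998 + 9 days = Oct 3, 1998.
Discovery opens: Oct 3, 1998 + 13 days = Oct 16, 1998.
Dispositive motions are due: Oct 16, 1998 + 37 days = Nov 22, 1998.
The pretrial conference is held: Nov 22, 1998 + 10 days = Dec 2, 1998.

Dec 2, 1998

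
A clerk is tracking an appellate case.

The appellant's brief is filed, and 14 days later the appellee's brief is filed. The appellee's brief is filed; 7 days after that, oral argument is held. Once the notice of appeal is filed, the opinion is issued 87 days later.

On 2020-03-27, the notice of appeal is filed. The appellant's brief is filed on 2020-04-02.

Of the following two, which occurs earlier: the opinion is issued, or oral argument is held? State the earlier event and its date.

Oral argument is held — 2020-04-23

The notice of appeal is filed: Mar 27, 2020.
The opinion is issued: Mar 27, 2020 + 87 days = Jun 22, 2020.
The appellant's brief is filed: Apr 2, 2020.
The appellee's brief is filed: Apr 2, 2020 + 14 days = Apr 16, 2020.
Oral argument is held: Apr 16, 2020 + 7 days = Apr 23, 2020.
Comparing: the opinion is issued on Jun 22, 2020 vs oral argument is held on Apr 23, 2020. Earlier: oral argument is held.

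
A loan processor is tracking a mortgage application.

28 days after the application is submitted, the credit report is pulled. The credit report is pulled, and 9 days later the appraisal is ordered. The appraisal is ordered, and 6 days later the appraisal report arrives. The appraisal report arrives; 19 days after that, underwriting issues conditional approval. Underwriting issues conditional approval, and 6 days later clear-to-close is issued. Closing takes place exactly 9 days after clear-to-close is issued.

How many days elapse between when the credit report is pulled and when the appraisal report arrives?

15 days

Causal path: the credit report is pulled → the appraisal is ordered → the appraisal report arrives.
Total delay along the path: 9 + 6 = 15 days.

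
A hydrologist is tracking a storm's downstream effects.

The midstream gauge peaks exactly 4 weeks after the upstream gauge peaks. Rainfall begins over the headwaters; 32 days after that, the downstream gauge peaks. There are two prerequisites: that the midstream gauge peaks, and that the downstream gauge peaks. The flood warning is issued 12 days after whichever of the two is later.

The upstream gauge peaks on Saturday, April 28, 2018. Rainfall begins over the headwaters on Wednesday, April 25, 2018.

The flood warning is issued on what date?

The upstream gauge peaks: Apr 28, 2018.
The midstream gauge peaks: Apr 28, 2018 + 4 weeks = May 26, 2018.
Rainfall begins over the headwaters: Apr 25, 2018.
The downstream gauge peaks: Apr 25, 2018 + 32 days = May 27, 2018.
Both prerequisites met — the midstream gauge peaks (May 26, 2018), the downstream gauge peaks (May 27, 2018); the later is May 27, 2018.
The flood warning is issued: May 27, 2018 + 12 days = Jun 8, 2018.

Friday, June 8, 2018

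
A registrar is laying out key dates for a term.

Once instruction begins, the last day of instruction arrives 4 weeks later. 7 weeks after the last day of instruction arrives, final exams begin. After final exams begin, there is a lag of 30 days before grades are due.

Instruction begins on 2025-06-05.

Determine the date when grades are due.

Instruction begins: Jun 5, 2025.
The last day of instruction arrives: Jun 5, 2025 + 4 weeks = Jul 3, 2025.
Final exams begin: Jul 3, 2025 + 7 weeks = Aug 21, 2025.
Grades are due: Aug 21, 2025 + 30 days = Sep 20, 2025.

2025-09-20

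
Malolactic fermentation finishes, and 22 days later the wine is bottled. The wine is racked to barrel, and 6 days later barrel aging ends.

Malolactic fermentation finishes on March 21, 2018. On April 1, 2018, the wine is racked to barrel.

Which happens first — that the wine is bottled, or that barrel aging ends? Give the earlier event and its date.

Malolactic fermentation finishes: Mar 21, 2018.
The wine is bottled: Mar 21, 2018 + 22 days = Apr 12, 2018.
The wine is racked to barrel: Apr 1, 2018.
Barrel aging ends: Apr 1, 2018 + 6 days = Apr 7, 2018.
Comparing: the wine is bottled on Apr 12, 2018 vs barrel aging ends on Apr 7, 2018. Earlier: barrel aging ends.

Barrel aging ends — April 7, 2018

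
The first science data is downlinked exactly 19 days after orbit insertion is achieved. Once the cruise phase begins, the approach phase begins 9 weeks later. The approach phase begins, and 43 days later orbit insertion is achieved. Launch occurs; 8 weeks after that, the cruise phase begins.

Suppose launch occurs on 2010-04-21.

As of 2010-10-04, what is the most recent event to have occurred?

Orbit insertion is achieved

Launch occurs: Apr 21, 2010.
The cruise phase begins: Apr 21, 2010 + 8 weeks = Jun 16, 2010.
The approach phase begins: Jun 16, 2010 + 9 weeks = Aug 18, 2010.
Orbit insertion is achieved: Aug 18, 2010 + 43 days = Sep 30, 2010.
The first science data is downlinked: Sep 30, 2010 + 19 days = Oct 19, 2010.
Oct 4, 2010 falls between when orbit insertion is achieved (Sep 30, 2010) and when the first science data is downlinked (Oct 19, 2010).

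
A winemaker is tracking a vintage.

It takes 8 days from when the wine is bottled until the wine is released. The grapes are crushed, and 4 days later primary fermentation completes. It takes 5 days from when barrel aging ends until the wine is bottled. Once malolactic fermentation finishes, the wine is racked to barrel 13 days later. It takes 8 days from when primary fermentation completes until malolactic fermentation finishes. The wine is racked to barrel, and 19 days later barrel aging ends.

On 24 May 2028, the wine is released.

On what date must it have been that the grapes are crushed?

The wine is released: May 24, 2028.
The wine is bottled: May 24, 2028 − 8 days = May 16, 2028.
Barrel aging ends: May 16, 2028 − 5 days = May 11, 2028.
The wine is racked to barrel: May 11, 2028 − 19 days = Apr 22, 2028.
Malolactic fermentation finishes: Apr 22, 2028 − 13 days = Apr 9, 2028.
Primary fermentation completes: Apr 9, 2028 − 8 days = Apr 1, 2028.
The grapes are crushed: Apr 1, 2028 − 4 days = Mar 28, 2028.

28 March 2028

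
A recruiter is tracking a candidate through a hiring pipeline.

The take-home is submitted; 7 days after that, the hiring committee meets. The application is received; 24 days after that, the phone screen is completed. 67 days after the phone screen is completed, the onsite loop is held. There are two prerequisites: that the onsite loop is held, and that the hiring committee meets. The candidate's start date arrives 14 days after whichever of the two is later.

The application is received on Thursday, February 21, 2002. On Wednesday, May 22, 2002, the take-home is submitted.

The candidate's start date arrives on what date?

The application is received: Feb 21, 2002.
The phone screen is completed: Feb 21, 2002 + 24 days = Mar 17, 2002.
The onsite loop is held: Mar 17, 2002 + 67 days = May 23, 2002.
The take-home is submitted: May 22, 2002.
The hiring committee meets: May 22, 2002 + 7 days = May 29, 2002.
Both prerequisites met — the onsite loop is held (May 23, 2002), the hiring committee meets (May 29, 2002); the later is May 29, 2002.
The candidate's start date arrives: May 29, 2002 + 14 days = Jun 12, 2002.

Wednesday, June 12, 2002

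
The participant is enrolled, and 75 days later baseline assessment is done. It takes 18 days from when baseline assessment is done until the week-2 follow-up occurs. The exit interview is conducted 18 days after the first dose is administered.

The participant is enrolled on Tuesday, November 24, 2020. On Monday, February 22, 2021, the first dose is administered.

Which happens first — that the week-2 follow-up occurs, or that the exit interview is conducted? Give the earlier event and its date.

The week-2 follow-up occurs — Thursday, February 25, 2021

The participant is enrolled: Nov 24, 2020.
Baseline assessment is done: Nov 24, 2020 + 75 days = Feb 7, 2021.
The week-2 follow-up occurs: Feb 7, 2021 + 18 days = Feb 25, 2021.
The first dose is administered: Feb 22, 2021.
The exit interview is conducted: Feb 22, 2021 + 18 days = Mar 12, 2021.
Comparing: the week-2 follow-up occurs on Feb 25, 2021 vs the exit interview is conducted on Mar 12, 2021. Earlier: the week-2 follow-up occurs.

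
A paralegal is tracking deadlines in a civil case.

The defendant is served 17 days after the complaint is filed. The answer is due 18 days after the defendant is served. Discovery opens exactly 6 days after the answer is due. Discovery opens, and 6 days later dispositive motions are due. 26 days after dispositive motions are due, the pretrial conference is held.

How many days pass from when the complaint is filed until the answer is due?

35 days

Causal path: the complaint is filed → the defendant is served → the answer is due.
Total delay along the path: 17 + 18 = 35 days.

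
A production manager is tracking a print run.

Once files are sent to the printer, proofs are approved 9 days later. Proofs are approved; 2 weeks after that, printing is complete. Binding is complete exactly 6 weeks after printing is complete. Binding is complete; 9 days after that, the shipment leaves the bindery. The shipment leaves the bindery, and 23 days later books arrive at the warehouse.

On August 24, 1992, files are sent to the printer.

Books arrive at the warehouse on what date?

Files are sent to the printer: Aug 24, 1992.
Proofs are approved: Aug 24, 1992 + 9 days = Sep 2, 1992.
Printing is complete: Sep 2, 1992 + 2 weeks = Sep 16, 1992.
Binding is complete: Sep 16, 1992 + 6 weeks = Oct 28, 1992.
The shipment leaves the bindery: Oct 28, 1992 + 9 days = Nov 6, 1992.
Books arrive at the warehouse: Nov 6, 1992 + 23 days = Nov 29, 1992.

November 29, 1992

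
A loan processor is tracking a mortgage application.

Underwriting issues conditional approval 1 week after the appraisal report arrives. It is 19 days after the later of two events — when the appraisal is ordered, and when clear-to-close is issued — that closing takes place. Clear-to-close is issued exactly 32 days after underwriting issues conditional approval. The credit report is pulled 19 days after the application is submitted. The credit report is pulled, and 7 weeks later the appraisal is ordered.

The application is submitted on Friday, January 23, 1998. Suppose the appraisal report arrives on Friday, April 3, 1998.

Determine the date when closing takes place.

The application is submitted: Jan 23, 1998.
The credit report is pulled: Jan 23, 1998 + 19 days = Feb 11, 1998.
The appraisal is ordered: Feb 11, 1998 + 7 weeks = Apr 1, 1998.
The appraisal report arrives: Apr 3, 1998.
Underwriting issues conditional approval: Apr 3, 1998 + 1 week = Apr 10, 1998.
Clear-to-close is issued: Apr 10, 1998 + 32 days = May 12, 1998.
Both prerequisites met — the appraisal is ordered (Apr 1, 1998), clear-to-close is issued (May 12, 1998); the later is May 12, 1998.
Closing takes place: May 12, 1998 + 19 days = May 31, 1998.

Sunday, May 31, 1998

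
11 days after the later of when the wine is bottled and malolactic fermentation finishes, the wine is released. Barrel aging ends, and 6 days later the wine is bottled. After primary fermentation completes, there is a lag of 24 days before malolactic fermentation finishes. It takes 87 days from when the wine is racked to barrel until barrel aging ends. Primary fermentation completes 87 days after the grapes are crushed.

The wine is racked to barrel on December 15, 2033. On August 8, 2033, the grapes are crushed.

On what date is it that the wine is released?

March 29, 2034

The wine is racked to barrel: Dec 15, 2033.
Barrel aging ends: Dec 15, 2033 + 87 days = Mar 12, 2034.
The wine is bottled: Mar 12, 2034 + 6 days = Mar 18, 2034.
The grapes are crushed: Aug 8, 2033.
Primary fermentation completes: Aug 8, 2033 + 87 days = Nov 3, 2033.
Malolactic fermentation finishes: Nov 3, 2033 + 24 days = Nov 27, 2033.
Both prerequisites met — the wine is bottled (Mar 18, 2034), malolactic fermentation finishes (Nov 27, 2033); the later is Mar 18, 2034.
The wine is released: Mar 18, 2034 + 11 days = Mar 29, 2034.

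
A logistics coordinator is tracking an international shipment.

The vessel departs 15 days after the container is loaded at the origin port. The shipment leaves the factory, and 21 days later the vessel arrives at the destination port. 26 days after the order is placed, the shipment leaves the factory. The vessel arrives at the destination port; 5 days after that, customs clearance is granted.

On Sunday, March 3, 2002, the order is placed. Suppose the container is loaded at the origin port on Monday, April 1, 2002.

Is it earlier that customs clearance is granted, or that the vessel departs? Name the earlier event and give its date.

The vessel departs — Tuesday, April 16, 2002

The order is placed: Mar 3, 2002.
The shipment leaves the factory: Mar 3, 2002 + 26 days = Mar 29, 2002.
The vessel arrives at the destination port: Mar 29, 2002 + 21 days = Apr 19, 2002.
Customs clearance is granted: Apr 19, 2002 + 5 days = Apr 24, 2002.
The container is loaded at the origin port: Apr 1, 2002.
The vessel departs: Apr 1, 2002 + 15 days = Apr 16, 2002.
Comparing: customs clearance is granted on Apr 24, 2002 vs the vessel departs on Apr 16, 2002. Earlier: the vessel departs.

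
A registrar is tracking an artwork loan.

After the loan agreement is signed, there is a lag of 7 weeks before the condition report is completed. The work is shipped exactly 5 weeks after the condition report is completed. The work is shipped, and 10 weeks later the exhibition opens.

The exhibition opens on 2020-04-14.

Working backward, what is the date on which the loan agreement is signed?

2019-11-12

The exhibition opens: Apr 14, 2020.
The work is shipped: Apr 14, 2020 − 10 weeks = Feb 4, 2020.
The condition report is completed: Feb 4, 2020 − 5 weeks = Dec 31, 2019.
The loan agreement is signed: Dec 31, 2019 − 7 weeks = Nov 12, 2019.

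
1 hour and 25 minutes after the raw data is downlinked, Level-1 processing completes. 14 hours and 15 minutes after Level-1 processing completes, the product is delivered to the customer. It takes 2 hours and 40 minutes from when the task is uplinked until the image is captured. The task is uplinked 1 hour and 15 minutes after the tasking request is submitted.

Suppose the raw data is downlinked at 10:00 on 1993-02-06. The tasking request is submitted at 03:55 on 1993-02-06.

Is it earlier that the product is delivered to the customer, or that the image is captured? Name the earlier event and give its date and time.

The image is captured — 07:50 on 1993-02-06

The raw data is downlinked: 10:00 Feb 6, 1993.
Level-1 processing completes: 10:00 Feb 6, 1993 + 1h25m = 11:25 Feb 6, 1993.
The product is delivered to the customer: 11:25 Feb 6, 1993 + 14h15m = 01:40 Feb 7, 1993.
The tasking request is submitted: 03:55 Feb 6, 1993.
The task is uplinked: 03:55 Feb 6, 1993 + 1h15m = 05:10 Feb 6, 1993.
The image is captured: 05:10 Feb 6, 1993 + 2h40m = 07:50 Feb 6, 1993.
Comparing: the product is delivered to the customer at 01:40 Feb 7, 1993 vs the image is captured at 07:50 Feb 6, 1993. Earlier: the image is captured.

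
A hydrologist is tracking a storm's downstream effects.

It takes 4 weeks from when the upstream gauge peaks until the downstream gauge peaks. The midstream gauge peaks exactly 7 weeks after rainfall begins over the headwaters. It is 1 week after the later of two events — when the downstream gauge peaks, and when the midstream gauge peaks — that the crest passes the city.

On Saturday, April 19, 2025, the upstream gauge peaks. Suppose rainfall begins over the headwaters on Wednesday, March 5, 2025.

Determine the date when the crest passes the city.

Saturday, May 24, 2025

The upstream gauge peaks: Apr 19, 2025.
The downstream gauge peaks: Apr 19, 2025 + 4 weeks = May 17, 2025.
Rainfall begins over the headwaters: Mar 5, 2025.
The midstream gauge peaks: Mar 5, 2025 + 7 weeks = Apr 23, 2025.
Both prerequisites met — the downstream gauge peaks (May 17, 2025), the midstream gauge peaks (Apr 23, 2025); the later is May 17, 2025.
The crest passes the city: May 17, 2025 + 1 week = May 24, 2025.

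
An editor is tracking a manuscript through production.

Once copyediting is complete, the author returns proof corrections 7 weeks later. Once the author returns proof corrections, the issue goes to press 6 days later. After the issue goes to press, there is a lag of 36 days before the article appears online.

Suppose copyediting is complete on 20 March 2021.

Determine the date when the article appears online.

19 June 2021

Copyediting is complete: Mar 20, 2021.
The author returns proof corrections: Mar 20, 2021 + 7 weeks = May 8, 2021.
The issue goes to press: May 8, 2021 + 6 days = May 14, 2021.
The article appears online: May 14, 2021 + 36 days = Jun 19, 2021.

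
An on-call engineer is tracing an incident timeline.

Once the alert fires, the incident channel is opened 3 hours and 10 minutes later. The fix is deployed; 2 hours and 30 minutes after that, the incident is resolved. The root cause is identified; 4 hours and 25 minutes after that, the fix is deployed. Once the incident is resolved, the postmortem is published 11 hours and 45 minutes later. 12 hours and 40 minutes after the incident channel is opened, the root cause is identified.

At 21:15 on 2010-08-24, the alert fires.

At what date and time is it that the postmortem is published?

The alert fires: 21:15 Aug 24, 2010.
The incident channel is opened: 21:15 Aug 24, 2010 + 3h10m = 00:25 Aug 25, 2010.
The root cause is identified: 00:25 Aug 25, 2010 + 12h40m = 13:05 Aug 25, 2010.
The fix is deployed: 13:05 Aug 25, 2010 + 4h25m = 17:30 Aug 25, 2010.
The incident is resolved: 17:30 Aug 25, 2010 + 2h30m = 20:00 Aug 25, 2010.
The postmortem is published: 20:00 Aug 25, 2010 + 11h45m = 07:45 Aug 26, 2010.

07:45 on 2010-08-26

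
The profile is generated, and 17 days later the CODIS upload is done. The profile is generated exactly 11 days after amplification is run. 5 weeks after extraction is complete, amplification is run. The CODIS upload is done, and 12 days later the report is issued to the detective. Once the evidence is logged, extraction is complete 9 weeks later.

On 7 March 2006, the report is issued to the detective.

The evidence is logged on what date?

The report is issued to the detective: Mar 7, 2006.
The CODIS upload is done: Mar 7, 2006 − 12 days = Feb 23, 2006.
The profile is generated: Feb 23, 2006 − 17 days = Feb 6, 2006.
Amplification is run: Feb 6, 2006 − 11 days = Jan 26, 2006.
Extraction is complete: Jan 26, 2006 − 5 weeks = Dec 22, 2005.
The evidence is logged: Dec 22, 2005 − 9 weeks = Oct 20, 2005.

20 October 2005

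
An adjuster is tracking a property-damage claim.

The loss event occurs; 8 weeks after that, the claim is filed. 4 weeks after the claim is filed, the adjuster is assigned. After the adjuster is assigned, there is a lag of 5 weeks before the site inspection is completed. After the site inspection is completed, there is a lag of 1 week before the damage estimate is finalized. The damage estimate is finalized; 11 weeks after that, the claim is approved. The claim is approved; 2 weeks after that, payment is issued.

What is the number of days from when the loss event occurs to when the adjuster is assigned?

84 days

Causal path: the loss event occurs → the claim is filed → the adjuster is assigned.
Total delay along the path: 8 + 4 weeks = 12 weeks = 84 days.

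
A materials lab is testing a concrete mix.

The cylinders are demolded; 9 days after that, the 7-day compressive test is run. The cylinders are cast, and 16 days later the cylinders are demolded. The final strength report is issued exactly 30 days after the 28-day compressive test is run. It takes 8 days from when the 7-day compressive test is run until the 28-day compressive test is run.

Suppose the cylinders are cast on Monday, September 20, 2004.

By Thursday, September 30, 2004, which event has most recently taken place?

The cylinders are cast

The cylinders are cast: Sep 20, 2004.
The cylinders are demolded: Sep 20, 2004 + 16 days = Oct 6, 2004.
The 7-day compressive test is run: Oct 6, 2004 + 9 days = Oct 15, 2004.
The 28-day compressive test is run: Oct 15, 2004 + 8 days = Oct 23, 2004.
The final strength report is issued: Oct 23, 2004 + 30 days = Nov 22, 2004.
Sep 30, 2004 falls between when the cylinders are cast (Sep 20, 2004) and when the cylinders are demolded (Oct 6, 2004).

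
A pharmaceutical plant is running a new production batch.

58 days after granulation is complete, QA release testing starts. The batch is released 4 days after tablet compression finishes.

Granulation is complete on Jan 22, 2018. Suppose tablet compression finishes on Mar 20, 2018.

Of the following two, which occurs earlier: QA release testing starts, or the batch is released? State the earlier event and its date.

Granulation is complete: Jan 22, 2018.
QA release testing starts: Jan 22, 2018 + 58 days = Mar 21, 2018.
Tablet compression finishes: Mar 20, 2018.
The batch is released: Mar 20, 2018 + 4 days = Mar 24, 2018.
Comparing: QA release testing starts on Mar 21, 2018 vs the batch is released on Mar 24, 2018. Earlier: QA release testing starts.

QA release testing starts — Mar 21, 2018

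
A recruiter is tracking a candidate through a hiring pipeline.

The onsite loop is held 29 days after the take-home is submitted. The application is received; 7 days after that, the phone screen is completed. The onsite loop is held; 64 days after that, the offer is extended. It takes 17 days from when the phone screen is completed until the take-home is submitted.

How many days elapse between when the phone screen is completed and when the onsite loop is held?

46 days

Causal path: the phone screen is completed → the take-home is submitted → the onsite loop is held.
Total delay along the path: 17 + 29 = 46 days.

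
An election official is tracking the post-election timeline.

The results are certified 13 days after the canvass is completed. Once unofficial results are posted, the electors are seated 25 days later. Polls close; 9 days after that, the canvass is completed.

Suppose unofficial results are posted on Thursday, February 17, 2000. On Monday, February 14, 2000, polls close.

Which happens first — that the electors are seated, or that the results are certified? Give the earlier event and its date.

Unofficial results are posted: Feb 17, 2000.
The electors are seated: Feb 17, 2000 + 25 days = Mar 13, 2000.
Polls close: Feb 14, 2000.
The canvass is completed: Feb 14, 2000 + 9 days = Feb 23, 2000.
The results are certified: Feb 23, 2000 + 13 days = Mar 7, 2000.
Comparing: the electors are seated on Mar 13, 2000 vs the results are certified on Mar 7, 2000. Earlier: the results are certified.

The results are certified — Tuesday, March 7, 2000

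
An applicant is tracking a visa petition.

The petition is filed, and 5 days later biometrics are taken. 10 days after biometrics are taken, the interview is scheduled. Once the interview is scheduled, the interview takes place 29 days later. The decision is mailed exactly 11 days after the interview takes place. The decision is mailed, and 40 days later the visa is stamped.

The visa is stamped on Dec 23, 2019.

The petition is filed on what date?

Sep 19, 2019

The visa is stamped: Dec 23, 2019.
The decision is mailed: Dec 23, 2019 − 40 days = Nov 13, 2019.
The interview takes place: Nov 13, 2019 − 11 days = Nov 2, 2019.
The interview is scheduled: Nov 2, 2019 − 29 days = Oct 4, 2019.
Biometrics are taken: Oct 4, 2019 − 10 days = Sep 24, 2019.
The petition is filed: Sep 24, 2019 − 5 days = Sep 19, 2019.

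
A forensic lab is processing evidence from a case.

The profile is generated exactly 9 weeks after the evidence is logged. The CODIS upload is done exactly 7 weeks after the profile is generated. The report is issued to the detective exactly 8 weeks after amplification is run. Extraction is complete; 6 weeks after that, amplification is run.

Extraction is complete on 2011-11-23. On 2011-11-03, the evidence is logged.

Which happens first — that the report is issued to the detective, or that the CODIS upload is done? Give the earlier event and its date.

The CODIS upload is done — 2012-02-23

Extraction is complete: Nov 23, 2011.
Amplification is run: Nov 23, 2011 + 6 weeks = Jan 4, 2012.
The report is issued to the detective: Jan 4, 2012 + 8 weeks = Feb 29, 2012.
The evidence is logged: Nov 3, 2011.
The profile is generated: Nov 3, 2011 + 9 weeks = Jan 5, 2012.
The CODIS upload is done: Jan 5, 2012 + 7 weeks = Feb 23, 2012.
Comparing: the report is issued to the detective on Feb 29, 2012 vs the CODIS upload is done on Feb 23, 2012. Earlier: the CODIS upload is done.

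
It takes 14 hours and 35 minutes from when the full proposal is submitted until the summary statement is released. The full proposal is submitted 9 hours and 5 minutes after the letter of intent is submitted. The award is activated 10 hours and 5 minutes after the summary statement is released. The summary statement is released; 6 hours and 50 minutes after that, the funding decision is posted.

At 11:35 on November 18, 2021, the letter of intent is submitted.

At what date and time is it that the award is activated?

The letter of intent is submitted: 11:35 Nov 18, 2021.
The full proposal is submitted: 11:35 Nov 18, 2021 + 9h05m = 20:40 Nov 18, 2021.
The summary statement is released: 20:40 Nov 18, 2021 + 14h35m = 11:15 Nov 19, 2021.
The award is activated: 11:15 Nov 19, 2021 + 10h05m = 21:20 Nov 19, 2021.

21:20 on November 19, 2021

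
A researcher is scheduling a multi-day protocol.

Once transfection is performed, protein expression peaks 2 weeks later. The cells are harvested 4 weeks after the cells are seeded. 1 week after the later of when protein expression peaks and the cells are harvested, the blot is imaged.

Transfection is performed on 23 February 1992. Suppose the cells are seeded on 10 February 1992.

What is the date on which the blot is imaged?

16 March 1992

Transfection is performed: Feb 23, 1992.
Protein expression peaks: Feb 23, 1992 + 2 weeks = Mar 8, 1992.
The cells are seeded: Feb 10, 1992.
The cells are harvested: Feb 10, 1992 + 4 weeks = Mar 9, 1992.
Both prerequisites met — protein expression peaks (Mar 8, 1992), the cells are harvested (Mar 9, 1992); the later is Mar 9, 1992.
The blot is imaged: Mar 9, 1992 + 1 week = Mar 16, 1992.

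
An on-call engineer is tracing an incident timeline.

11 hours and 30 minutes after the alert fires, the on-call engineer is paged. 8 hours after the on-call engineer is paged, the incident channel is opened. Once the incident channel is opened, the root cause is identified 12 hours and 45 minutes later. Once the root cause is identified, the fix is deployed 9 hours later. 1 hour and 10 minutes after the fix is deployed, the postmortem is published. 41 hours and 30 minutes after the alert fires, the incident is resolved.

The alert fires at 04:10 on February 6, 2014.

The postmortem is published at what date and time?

22:35 on February 7, 2014

The alert fires: 04:10 Feb 6, 2014.
The on-call engineer is paged: 04:10 Feb 6, 2014 + 11h30m = 15:40 Feb 6, 2014.
The incident channel is opened: 15:40 Feb 6, 2014 + 8h = 23:40 Feb 6, 2014.
The root cause is identified: 23:40 Feb 6, 2014 + 12h45m = 12:25 Feb 7, 2014.
The fix is deployed: 12:25 Feb 7, 2014 + 9h = 21:25 Feb 7, 2014.
The postmortem is published: 21:25 Feb 7, 2014 + 1h10m = 22:35 Feb 7, 2014.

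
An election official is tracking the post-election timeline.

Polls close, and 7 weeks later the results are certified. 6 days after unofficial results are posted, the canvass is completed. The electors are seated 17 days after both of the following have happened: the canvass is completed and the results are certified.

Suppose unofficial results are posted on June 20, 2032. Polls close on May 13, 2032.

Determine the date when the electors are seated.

Unofficial results are posted: Jun 20, 2032.
The canvass is completed: Jun 20, 2032 + 6 days = Jun 26, 2032.
Polls close: May 13, 2032.
The results are certified: May 13, 2032 + 7 weeks = Jul 1, 2032.
Both prerequisites met — the canvass is completed (Jun 26, 2032), the results are certified (Jul 1, 2032); the later is Jul 1, 2032.
The electors are seated: Jul 1, 2032 + 17 days = Jul 18, 2032.

July 18, 2032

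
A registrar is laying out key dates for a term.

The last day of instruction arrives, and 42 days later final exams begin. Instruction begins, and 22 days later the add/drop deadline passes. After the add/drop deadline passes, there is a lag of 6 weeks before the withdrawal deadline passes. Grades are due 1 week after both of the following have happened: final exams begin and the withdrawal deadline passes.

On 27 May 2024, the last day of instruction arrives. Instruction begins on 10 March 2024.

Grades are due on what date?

15 July 2024

The last day of instruction arrives: May 27, 2024.
Final exams begin: May 27, 2024 + 42 days = Jul 8, 2024.
Instruction begins: Mar 10, 2024.
The add/drop deadline passes: Mar 10, 2024 + 22 days = Apr 1, 2024.
The withdrawal deadline passes: Apr 1, 2024 + 6 weeks = May 13, 2024.
Both prerequisites met — final exams begin (Jul 8, 2024), the withdrawal deadline passes (May 13, 2024); the later is Jul 8, 2024.
Grades are due: Jul 8, 2024 + 1 week = Jul 15, 2024.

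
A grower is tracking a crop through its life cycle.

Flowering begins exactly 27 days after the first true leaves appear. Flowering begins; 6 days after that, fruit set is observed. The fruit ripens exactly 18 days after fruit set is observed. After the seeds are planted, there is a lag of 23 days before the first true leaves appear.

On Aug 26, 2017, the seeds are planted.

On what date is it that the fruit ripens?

The seeds are planted: Aug 26, 2017.
The first true leaves appear: Aug 26, 2017 + 23 days = Sep 18, 2017.
Flowering begins: Sep 18, 2017 + 27 days = Oct 15, 2017.
Fruit set is observed: Oct 15, 2017 + 6 days = Oct 21, 2017.
The fruit ripens: Oct 21, 2017 + 18 days = Nov 8, 2017.

Nov 8, 2017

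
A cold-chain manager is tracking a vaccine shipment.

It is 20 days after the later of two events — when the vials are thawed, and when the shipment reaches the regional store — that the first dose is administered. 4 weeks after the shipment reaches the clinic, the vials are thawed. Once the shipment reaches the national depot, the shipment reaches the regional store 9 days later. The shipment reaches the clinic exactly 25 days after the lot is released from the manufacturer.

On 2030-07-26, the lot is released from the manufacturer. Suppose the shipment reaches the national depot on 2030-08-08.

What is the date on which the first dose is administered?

The lot is released from the manufacturer: Jul 26, 2030.
The shipment reaches the clinic: Jul 26, 2030 + 25 days = Aug 20, 2030.
The vials are thawed: Aug 20, 2030 + 4 weeks = Sep 17, 2030.
The shipment reaches the national depot: Aug 8, 2030.
The shipment reaches the regional store: Aug 8, 2030 + 9 days = Aug 17, 2030.
Both prerequisites met — the vials are thawed (Sep 17, 2030), the shipment reaches the regional store (Aug 17, 2030); the later is Sep 17, 2030.
The first dose is administered: Sep 17, 2030 + 20 days = Oct 7, 2030.

2030-10-07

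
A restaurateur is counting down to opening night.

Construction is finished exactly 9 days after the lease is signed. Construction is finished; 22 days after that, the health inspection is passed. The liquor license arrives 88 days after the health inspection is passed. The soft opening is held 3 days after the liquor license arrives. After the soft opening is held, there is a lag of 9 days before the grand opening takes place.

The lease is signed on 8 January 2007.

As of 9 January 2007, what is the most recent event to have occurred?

The lease is signed: Jan 8, 2007.
Construction is finished: Jan 8, 2007 + 9 days = Jan 17, 2007.
The health inspection is passed: Jan 17, 2007 + 22 days = Feb 8, 2007.
The liquor license arrives: Feb 8, 2007 + 88 days = May 7, 2007.
The soft opening is held: May 7, 2007 + 3 days = May 10, 2007.
The grand opening takes place: May 10, 2007 + 9 days = May 19, 2007.
Jan 9, 2007 falls between when the lease is signed (Jan 8, 2007) and when construction is finished (Jan 17, 2007).

The lease is signed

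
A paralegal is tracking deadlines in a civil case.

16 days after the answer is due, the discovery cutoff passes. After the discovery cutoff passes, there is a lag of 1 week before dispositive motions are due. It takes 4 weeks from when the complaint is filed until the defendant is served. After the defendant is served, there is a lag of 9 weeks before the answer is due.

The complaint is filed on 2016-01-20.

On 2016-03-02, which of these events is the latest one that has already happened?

The complaint is filed: Jan 20, 2016.
The defendant is served: Jan 20, 2016 + 4 weeks = Feb 17, 2016.
The answer is due: Feb 17, 2016 + 9 weeks = Apr 20, 2016.
The discovery cutoff passes: Apr 20, 2016 + 16 days = May 6, 2016.
Dispositive motions are due: May 6, 2016 + 1 week = May 13, 2016.
Mar 2, 2016 falls between when the defendant is served (Feb 17, 2016) and when the answer is due (Apr 20, 2016).

The defendant is served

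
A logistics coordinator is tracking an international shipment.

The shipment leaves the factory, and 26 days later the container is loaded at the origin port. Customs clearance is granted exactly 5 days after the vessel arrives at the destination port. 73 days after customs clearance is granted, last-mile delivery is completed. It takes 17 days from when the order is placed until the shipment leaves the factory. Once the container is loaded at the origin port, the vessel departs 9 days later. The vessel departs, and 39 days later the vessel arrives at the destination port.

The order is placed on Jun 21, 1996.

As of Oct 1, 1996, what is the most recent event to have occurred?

Customs clearance is granted

The order is placed: Jun 21, 1996.
The shipment leaves the factory: Jun 21, 1996 + 17 days = Jul 8, 1996.
The container is loaded at the origin port: Jul 8, 1996 + 26 days = Aug 3, 1996.
The vessel departs: Aug 3, 1996 + 9 days = Aug 12, 1996.
The vessel arrives at the destination port: Aug 12, 1996 + 39 days = Sep 20, 1996.
Customs clearance is granted: Sep 20, 1996 + 5 days = Sep 25, 1996.
Last-mile delivery is completed: Sep 25, 1996 + 73 days = Dec 7, 1996.
Oct 1, 1996 falls between when customs clearance is granted (Sep 25, 1996) and when last-mile delivery is completed (Dec 7, 1996).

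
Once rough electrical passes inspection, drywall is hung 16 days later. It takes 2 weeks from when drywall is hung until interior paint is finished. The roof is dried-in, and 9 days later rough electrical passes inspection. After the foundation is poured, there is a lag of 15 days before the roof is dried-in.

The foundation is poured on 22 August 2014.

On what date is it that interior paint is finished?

15 October 2014

The foundation is poured: Aug 22, 2014.
The roof is dried-in: Aug 22, 2014 + 15 days = Sep 6, 2014.
Rough electrical passes inspection: Sep 6, 2014 + 9 days = Sep 15, 2014.
Drywall is hung: Sep 15, 2014 + 16 days = Oct 1, 2014.
Interior paint is finished: Oct 1, 2014 + 2 weeks = Oct 15, 2014.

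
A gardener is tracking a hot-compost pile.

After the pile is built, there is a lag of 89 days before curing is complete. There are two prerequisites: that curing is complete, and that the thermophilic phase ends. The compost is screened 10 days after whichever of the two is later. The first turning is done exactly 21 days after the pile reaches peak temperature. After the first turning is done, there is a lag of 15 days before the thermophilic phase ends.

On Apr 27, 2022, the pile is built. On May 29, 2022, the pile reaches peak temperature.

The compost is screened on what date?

The pile is built: Apr 27, 2022.
Curing is complete: Apr 27, 2022 + 89 days = Jul 25, 2022.
The pile reaches peak temperature: May 29, 2022.
The first turning is done: May 29, 2022 + 21 days = Jun 19, 2022.
The thermophilic phase ends: Jun 19, 2022 + 15 days = Jul 4, 2022.
Both prerequisites met — curing is complete (Jul 25, 2022), the thermophilic phase ends (Jul 4, 2022); the later is Jul 25, 2022.
The compost is screened: Jul 25, 2022 + 10 days = Aug 4, 2022.

Aug 4, 2022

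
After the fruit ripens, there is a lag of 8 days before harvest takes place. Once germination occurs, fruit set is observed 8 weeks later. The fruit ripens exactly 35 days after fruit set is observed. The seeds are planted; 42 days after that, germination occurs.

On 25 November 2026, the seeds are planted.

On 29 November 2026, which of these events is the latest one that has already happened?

The seeds are planted: Nov 25, 2026.
Germination occurs: Nov 25, 2026 + 42 days = Jan 6, 2027.
Fruit set is observed: Jan 6, 2027 + 8 weeks = Mar 3, 2027.
The fruit ripens: Mar 3, 2027 + 35 days = Apr 7, 2027.
Harvest takes place: Apr 7, 2027 + 8 days = Apr 15, 2027.
Nov 29, 2026 falls between when the seeds are planted (Nov 25, 2026) and when germination occurs (Jan 6, 2027).

The seeds are planted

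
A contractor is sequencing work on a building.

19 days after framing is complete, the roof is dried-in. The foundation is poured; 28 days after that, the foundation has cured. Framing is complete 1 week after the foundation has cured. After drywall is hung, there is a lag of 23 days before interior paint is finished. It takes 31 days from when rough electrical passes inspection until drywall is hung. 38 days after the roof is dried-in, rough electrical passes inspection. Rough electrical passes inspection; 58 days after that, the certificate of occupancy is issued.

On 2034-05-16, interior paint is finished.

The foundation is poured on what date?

2033-12-21

Interior paint is finished: May 16, 2034.
Drywall is hung: May 16, 2034 − 23 days = Apr 23, 2034.
Rough electrical passes inspection: Apr 23, 2034 − 31 days = Mar 23, 2034.
The roof is dried-in: Mar 23, 2034 − 38 days = Feb 13, 2034.
Framing is complete: Feb 13, 2034 − 19 days = Jan 25, 2034.
The foundation has cured: Jan 25, 2034 − 1 week = Jan 18, 2034.
The foundation is poured: Jan 18, 2034 − 28 days = Dec 21, 2033.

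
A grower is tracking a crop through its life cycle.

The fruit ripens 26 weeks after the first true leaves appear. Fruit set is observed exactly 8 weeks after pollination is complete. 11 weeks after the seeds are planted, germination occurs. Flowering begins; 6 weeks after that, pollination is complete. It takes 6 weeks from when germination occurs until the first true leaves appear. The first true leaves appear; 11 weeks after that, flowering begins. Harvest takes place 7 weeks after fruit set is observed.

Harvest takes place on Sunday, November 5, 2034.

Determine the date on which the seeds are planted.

Harvest takes place: Nov 5, 2034.
Fruit set is observed: Nov 5, 2034 − 7 weeks = Sep 17, 2034.
Pollination is complete: Sep 17, 2034 − 8 weeks = Jul 23, 2034.
Flowering begins: Jul 23, 2034 − 6 weeks = Jun 11, 2034.
The first true leaves appear: Jun 11, 2034 − 11 weeks = Mar 26, 2034.
Germination occurs: Mar 26, 2034 − 6 weeks = Feb 12, 2034.
The seeds are planted: Feb 12, 2034 − 11 weeks = Nov 27, 2033.

Sunday, November 27, 2033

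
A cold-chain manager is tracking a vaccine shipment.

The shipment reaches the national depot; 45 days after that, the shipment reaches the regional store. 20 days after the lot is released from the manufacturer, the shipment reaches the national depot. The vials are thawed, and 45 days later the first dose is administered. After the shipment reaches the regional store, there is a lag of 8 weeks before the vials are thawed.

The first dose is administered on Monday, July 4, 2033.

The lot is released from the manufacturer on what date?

Wednesday, January 19, 2033

The first dose is administered: Jul 4, 2033.
The vials are thawed: Jul 4, 2033 − 45 days = May 20, 2033.
The shipment reaches the regional store: May 20, 2033 − 8 weeks = Mar 25, 2033.
The shipment reaches the national depot: Mar 25, 2033 − 45 days = Feb 8, 2033.
The lot is released from the manufacturer: Feb 8, 2033 − 20 days = Jan 19, 2033.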